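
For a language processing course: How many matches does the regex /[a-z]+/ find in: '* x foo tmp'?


Pattern: /[a-z]+/ (identifiers)
Input: '* x foo tmp'
Scanning for matches:
  Match 1: 'x'
  Match 2: 'foo'
  Match 3: 'tmp'
Total matches: 3

3


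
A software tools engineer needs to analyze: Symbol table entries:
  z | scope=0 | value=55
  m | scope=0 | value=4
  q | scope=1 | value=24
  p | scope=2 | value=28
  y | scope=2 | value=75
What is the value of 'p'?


Searching symbol table for 'p':
  z | scope=0 | value=55
  m | scope=0 | value=4
  q | scope=1 | value=24
  p | scope=2 | value=28 <- MATCH
  y | scope=2 | value=75
Found 'p' at scope 2 with value 28

28


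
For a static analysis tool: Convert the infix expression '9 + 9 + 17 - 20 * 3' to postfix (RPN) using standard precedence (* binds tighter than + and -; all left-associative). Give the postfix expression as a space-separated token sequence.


Applying the shunting-yard algorithm:
  Operand 9 -> output
  Push '+' onto operator stack -> op-stack: [+]
  Operand 9 -> output
  See '+' (prec 1); top '+' (prec 1) >= it -> pop '+' to output
  Push '+' onto operator stack -> op-stack: [+]
  Operand 17 -> output
  See '-' (prec 1); top '+' (prec 1) >= it -> pop '+' to output
  Push '-' onto operator stack -> op-stack: [-]
  Operand 20 -> output
  Push '*' onto operator stack -> op-stack: [-, *]
  Operand 3 -> output
  End of input: pop '*' to output
  End of input: pop '-' to output
Postfix result: 9 9 + 17 + 20 3 * -

9 9 + 17 + 20 3 * -


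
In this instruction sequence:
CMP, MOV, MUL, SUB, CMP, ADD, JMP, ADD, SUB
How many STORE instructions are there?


Scanning instruction sequence for STORE:
  Position 1: CMP
  Position 2: MOV
  Position 3: MUL
  Position 4: SUB
  Position 5: CMP
  Position 6: ADD
  Position 7: JMP
  Position 8: ADD
  Position 9: SUB
Matches at positions: []
Total STORE count: 0

0


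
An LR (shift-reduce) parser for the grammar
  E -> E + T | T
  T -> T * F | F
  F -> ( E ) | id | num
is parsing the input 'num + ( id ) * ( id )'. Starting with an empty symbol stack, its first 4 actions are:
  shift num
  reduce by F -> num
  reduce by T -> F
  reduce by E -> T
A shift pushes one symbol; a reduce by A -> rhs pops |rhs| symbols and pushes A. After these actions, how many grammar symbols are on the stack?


Tracking the symbol stack through each action:
  Action 1: shift 'num' : push -> stack = [num] (size 1)
  Action 2: reduce by F -> num : pop 1, push F -> stack = [F] (size 1)
  Action 3: reduce by T -> F : pop 1, push T -> stack = [T] (size 1)
  Action 4: reduce by E -> T : pop 1, push E -> stack = [E] (size 1)
Final stack size: 1

1


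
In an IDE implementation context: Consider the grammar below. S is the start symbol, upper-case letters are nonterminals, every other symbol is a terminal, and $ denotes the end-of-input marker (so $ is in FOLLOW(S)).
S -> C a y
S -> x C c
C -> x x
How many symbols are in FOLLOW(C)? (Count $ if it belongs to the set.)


S is the start symbol and does not occur in any rule body, so FOLLOW(S) = {$}.
Examining every occurrence of C in a rule body:
  S -> C a y : C is followed by terminal 'a' -> add 'a'
  S -> x C c : C is followed by terminal 'c' -> add 'c'
  C -> x x : C does not occur in the body -> contributes nothing
FOLLOW(C) = {a, c}
Count: 2

2


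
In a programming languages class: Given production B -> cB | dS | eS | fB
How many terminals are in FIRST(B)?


Production: B -> cB | dS | eS | fB
Examining each alternative for leading terminals:
  B -> cB : first terminal = 'c'
  B -> dS : first terminal = 'd'
  B -> eS : first terminal = 'e'
  B -> fB : first terminal = 'f'
FIRST(B) = {c, d, e, f}
Count: 4

4


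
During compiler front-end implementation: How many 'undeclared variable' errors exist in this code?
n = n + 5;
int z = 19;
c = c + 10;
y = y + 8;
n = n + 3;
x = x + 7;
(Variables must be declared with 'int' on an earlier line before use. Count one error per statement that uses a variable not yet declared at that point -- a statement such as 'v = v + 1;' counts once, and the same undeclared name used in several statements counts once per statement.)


Scanning code line by line:
  Line 1: use 'n' -> ERROR (undeclared)
  Line 2: declare 'z' -> declared = ['z']
  Line 3: use 'c' -> ERROR (undeclared)
  Line 4: use 'y' -> ERROR (undeclared)
  Line 5: use 'n' -> ERROR (undeclared)
  Line 6: use 'x' -> ERROR (undeclared)
Total undeclared variable errors: 5

5


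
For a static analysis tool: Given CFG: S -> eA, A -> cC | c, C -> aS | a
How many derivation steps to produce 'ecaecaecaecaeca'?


Grammar: S -> eA, A -> cC | c, C -> aS | a
Deriving 'ecaecaecaecaeca':
Step 1: S -> eA => eA
Step 2: A -> cC => ecC
Step 3: C -> aS => ecaS
Step 4: S -> eA => ecaeA
Step 5: A -> cC => ecaecC
Step 6: C -> aS => ecaecaS
Step 7: S -> eA => ecaecaeA
Step 8: A -> cC => ecaecaecC
Step 9: C -> aS => ecaecaecaS
Step 10: S -> eA => ecaecaecaeA
Step 11: A -> cC => ecaecaecaecC
Step 12: C -> aS => ecaecaecaecaS
Step 13: S -> eA => ecaecaecaecaeA
Step 14: A -> cC => ecaecaecaecaecC
Step 15: C -> a => ecaecaecaecaeca
Total derivation steps: 15

15


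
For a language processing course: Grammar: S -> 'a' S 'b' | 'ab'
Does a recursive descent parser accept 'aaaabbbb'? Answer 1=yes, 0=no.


Grammar accepts strings of the form a^n b^n (n >= 1)
Word: 'aaaabbbb'
Counting: 4 a's and 4 b's
Check: 4 == 4? Yes
Derivation (S -> aSb applied 3 time(s), then S -> ab): S => aSb => aaSbb => aaaSbbb => aaaabbbb
Accepted

1


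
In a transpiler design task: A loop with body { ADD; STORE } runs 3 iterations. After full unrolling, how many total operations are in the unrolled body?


Loop body operations: ADD, STORE (2 ops per iteration)
Unrolling 3 iterations:
  Iteration 1: ADD, STORE (2 ops)
  Iteration 2: ADD, STORE (2 ops)
  Iteration 3: ADD, STORE (2 ops)
Total: 3 iterations * 2 ops/iter = 6 operations

6


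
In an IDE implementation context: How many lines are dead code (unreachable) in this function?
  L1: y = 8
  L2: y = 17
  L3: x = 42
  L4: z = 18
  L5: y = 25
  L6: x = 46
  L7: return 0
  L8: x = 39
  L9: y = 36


Analyzing control flow:
  L1: reachable (before return)
  L2: reachable (before return)
  L3: reachable (before return)
  L4: reachable (before return)
  L5: reachable (before return)
  L6: reachable (before return)
  L7: reachable (return statement)
  L8: DEAD (after return at L7)
  L9: DEAD (after return at L7)
Return at L7, total lines = 9
Dead lines: L8 through L9
Count: 2

2


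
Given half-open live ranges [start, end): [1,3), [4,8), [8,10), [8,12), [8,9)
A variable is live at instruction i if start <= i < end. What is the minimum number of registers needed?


Live ranges:
  Var0: [1, 3)
  Var1: [4, 8)
  Var2: [8, 10)
  Var3: [8, 12)
  Var4: [8, 9)
Sweep-line events (position, delta, active):
  pos=1 start -> active=1
  pos=3 end -> active=0
  pos=4 start -> active=1
  pos=8 end -> active=0
  pos=8 start -> active=1
  pos=8 start -> active=2
  pos=8 start -> active=3
  pos=9 end -> active=2
  pos=10 end -> active=1
  pos=12 end -> active=0
Maximum simultaneous active: 3
Minimum registers needed: 3

3


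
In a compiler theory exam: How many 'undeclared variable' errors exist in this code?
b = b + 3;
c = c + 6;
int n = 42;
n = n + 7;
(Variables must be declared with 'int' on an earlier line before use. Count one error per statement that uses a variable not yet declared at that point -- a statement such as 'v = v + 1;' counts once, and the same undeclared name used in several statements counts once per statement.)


Scanning code line by line:
  Line 1: use 'b' -> ERROR (undeclared)
  Line 2: use 'c' -> ERROR (undeclared)
  Line 3: declare 'n' -> declared = ['n']
  Line 4: use 'n' -> OK (declared)
Total undeclared variable errors: 2

2


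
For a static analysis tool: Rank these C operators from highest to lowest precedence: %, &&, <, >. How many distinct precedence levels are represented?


Looking up precedence for each operator:
  % -> precedence 6
  && -> precedence 2
  < -> precedence 4
  > -> precedence 4
Sorted highest to lowest: %, <, >, &&
Distinct precedence values: [6, 4, 2]
Number of distinct levels: 3

3


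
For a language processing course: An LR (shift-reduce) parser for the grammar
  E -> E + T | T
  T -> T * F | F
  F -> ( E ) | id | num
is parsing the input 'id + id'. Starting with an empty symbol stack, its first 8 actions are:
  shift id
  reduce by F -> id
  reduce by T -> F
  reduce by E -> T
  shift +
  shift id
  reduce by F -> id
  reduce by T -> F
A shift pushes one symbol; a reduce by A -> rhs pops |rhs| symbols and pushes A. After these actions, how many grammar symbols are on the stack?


Tracking the symbol stack through each action:
  Action 1: shift 'id' : push -> stack = [id] (size 1)
  Action 2: reduce by F -> id : pop 1, push F -> stack = [F] (size 1)
  Action 3: reduce by T -> F : pop 1, push T -> stack = [T] (size 1)
  Action 4: reduce by E -> T : pop 1, push E -> stack = [E] (size 1)
  Action 5: shift '+' : push -> stack = [E, +] (size 2)
  Action 6: shift 'id' : push -> stack = [E, +, id] (size 3)
  Action 7: reduce by F -> id : pop 1, push F -> stack = [E, +, F] (size 3)
  Action 8: reduce by T -> F : pop 1, push T -> stack = [E, +, T] (size 3)
Final stack size: 3

3


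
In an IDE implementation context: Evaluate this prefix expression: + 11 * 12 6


Parsing prefix expression: + 11 * 12 6
Step 1: Innermost operation '* 12 6'
  12 * 6 = 72
Step 2: Outer operation '+ 11 [72]'
  11 + 72 = 83

83


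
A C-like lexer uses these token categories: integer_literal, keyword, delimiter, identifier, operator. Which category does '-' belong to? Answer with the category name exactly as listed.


Token: '-'
Checking categories:
  identifier: no
  integer_literal: no
  operator: YES
  keyword: no
  delimiter: no
Category: operator

operator


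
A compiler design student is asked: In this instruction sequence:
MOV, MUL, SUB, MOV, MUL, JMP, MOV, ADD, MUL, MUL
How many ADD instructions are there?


Scanning instruction sequence for ADD:
  Position 1: MOV
  Position 2: MUL
  Position 3: SUB
  Position 4: MOV
  Position 5: MUL
  Position 6: JMP
  Position 7: MOV
  Position 8: ADD <- MATCH
  Position 9: MUL
  Position 10: MUL
Matches at positions: [8]
Total ADD count: 1

1


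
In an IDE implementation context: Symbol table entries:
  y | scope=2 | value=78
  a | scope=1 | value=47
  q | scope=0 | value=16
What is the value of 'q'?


Searching symbol table for 'q':
  y | scope=2 | value=78
  a | scope=1 | value=47
  q | scope=0 | value=16 <- MATCH
Found 'q' at scope 0 with value 16

16


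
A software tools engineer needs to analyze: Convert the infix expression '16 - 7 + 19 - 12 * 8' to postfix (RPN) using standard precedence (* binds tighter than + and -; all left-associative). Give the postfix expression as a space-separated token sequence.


Applying the shunting-yard algorithm:
  Operand 16 -> output
  Push '-' onto operator stack -> op-stack: [-]
  Operand 7 -> output
  See '+' (prec 1); top '-' (prec 1) >= it -> pop '-' to output
  Push '+' onto operator stack -> op-stack: [+]
  Operand 19 -> output
  See '-' (prec 1); top '+' (prec 1) >= it -> pop '+' to output
  Push '-' onto operator stack -> op-stack: [-]
  Operand 12 -> output
  Push '*' onto operator stack -> op-stack: [-, *]
  Operand 8 -> output
  End of input: pop '*' to output
  End of input: pop '-' to output
Postfix result: 16 7 - 19 + 12 8 * -

16 7 - 19 + 12 8 * -


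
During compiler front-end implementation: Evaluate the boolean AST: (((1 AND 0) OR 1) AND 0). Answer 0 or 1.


Step 1: Evaluate inner node
  1 AND 0 = 0
Step 2: Evaluate next node
  0 OR 1 = 1
Step 3: Evaluate root node
  1 AND 0 = 0

0


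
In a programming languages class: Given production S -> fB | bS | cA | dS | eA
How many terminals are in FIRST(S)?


Production: S -> fB | bS | cA | dS | eA
Examining each alternative for leading terminals:
  S -> fB : first terminal = 'f'
  S -> bS : first terminal = 'b'
  S -> cA : first terminal = 'c'
  S -> dS : first terminal = 'd'
  S -> eA : first terminal = 'e'
FIRST(S) = {b, c, d, e, f}
Count: 5

5


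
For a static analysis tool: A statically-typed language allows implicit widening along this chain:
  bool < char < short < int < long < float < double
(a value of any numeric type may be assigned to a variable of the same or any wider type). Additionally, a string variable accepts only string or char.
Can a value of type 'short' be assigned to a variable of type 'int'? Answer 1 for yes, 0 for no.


Target variable type: int
Source value type: short
Numeric ranks: short=2, int=3
Widening allowed iff rank(source) <= rank(target): 2 <= 3? Yes
Result: 1

1


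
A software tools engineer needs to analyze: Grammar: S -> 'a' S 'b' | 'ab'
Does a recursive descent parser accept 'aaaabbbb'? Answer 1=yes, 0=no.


Grammar accepts strings of the form a^n b^n (n >= 1)
Word: 'aaaabbbb'
Counting: 4 a's and 4 b's
Check: 4 == 4? Yes
Derivation (S -> aSb applied 3 time(s), then S -> ab): S => aSb => aaSbb => aaaSbbb => aaaabbbb
Accepted

1


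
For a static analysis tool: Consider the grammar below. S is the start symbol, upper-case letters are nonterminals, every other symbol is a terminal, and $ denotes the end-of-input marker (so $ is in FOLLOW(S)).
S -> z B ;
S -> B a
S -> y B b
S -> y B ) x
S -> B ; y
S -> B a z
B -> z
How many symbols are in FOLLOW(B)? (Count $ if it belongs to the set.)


S is the start symbol and does not occur in any rule body, so FOLLOW(S) = {$}.
Examining every occurrence of B in a rule body:
  S -> z B ; : B is followed by terminal ';' -> add ';'
  S -> B a : B is followed by terminal 'a' -> add 'a'
  S -> y B b : B is followed by terminal 'b' -> add 'b'
  S -> y B ) x : B is followed by terminal ')' -> add ')'
  S -> B ; y : B is followed by terminal ';' -> add ';' (already in the set)
  S -> B a z : B is followed by terminal 'a' -> add 'a' (already in the set)
  B -> z : B does not occur in the body -> contributes nothing
FOLLOW(B) = {), ;, a, b}
Count: 4

4


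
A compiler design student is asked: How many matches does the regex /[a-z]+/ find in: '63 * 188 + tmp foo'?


Pattern: /[a-z]+/ (identifiers)
Input: '63 * 188 + tmp foo'
Scanning for matches:
  Match 1: 'tmp'
  Match 2: 'foo'
Total matches: 2

2


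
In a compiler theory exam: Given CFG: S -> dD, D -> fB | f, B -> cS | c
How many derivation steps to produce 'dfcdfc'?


Grammar: S -> dD, D -> fB | f, B -> cS | c
Deriving 'dfcdfc':
Step 1: S -> dD => dD
Step 2: D -> fB => dfB
Step 3: B -> cS => dfcS
Step 4: S -> dD => dfcdD
Step 5: D -> fB => dfcdfB
Step 6: B -> c => dfcdfc
Total derivation steps: 6

6


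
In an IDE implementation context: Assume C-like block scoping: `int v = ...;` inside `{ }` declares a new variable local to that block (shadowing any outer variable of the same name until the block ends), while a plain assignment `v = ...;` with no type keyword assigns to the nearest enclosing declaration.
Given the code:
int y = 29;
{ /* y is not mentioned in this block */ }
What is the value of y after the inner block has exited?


Analyzing scoping rules:
Outer scope: declares y = 29
Inner block: y is neither redeclared nor assigned -> unchanged
After the block -> 29
Result: 29

29


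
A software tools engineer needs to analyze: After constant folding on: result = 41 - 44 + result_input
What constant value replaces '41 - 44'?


Identifying constant sub-expression:
  Original: result = 41 - 44 + result_input
  41 and 44 are both compile-time constants
  Evaluating: 41 - 44 = -3
  After folding: result = -3 + result_input

-3


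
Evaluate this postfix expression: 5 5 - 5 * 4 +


Processing tokens left to right:
Push 5, Push 5
Pop 5 and 5, compute 5 - 5 = 0, push 0
Push 5
Pop 0 and 5, compute 0 * 5 = 0, push 0
Push 4
Pop 0 and 4, compute 0 + 4 = 4, push 4
Stack result: 4

4


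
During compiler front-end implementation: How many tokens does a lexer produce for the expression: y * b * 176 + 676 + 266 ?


Scanning 'y * b * 176 + 676 + 266'
Token 1: 'y' -> identifier
Token 2: '*' -> operator
Token 3: 'b' -> identifier
Token 4: '*' -> operator
Token 5: '176' -> integer_literal
Token 6: '+' -> operator
Token 7: '676' -> integer_literal
Token 8: '+' -> operator
Token 9: '266' -> integer_literal
Total tokens: 9

9


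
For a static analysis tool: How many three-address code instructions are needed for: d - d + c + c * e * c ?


Expression: d - d + c + c * e * c
Generating three-address code (respecting * over +/- precedence):
  Instruction 1: t1 = c * e
  Instruction 2: t2 = t1 * c
  Instruction 3: t3 = d - d
  Instruction 4: t4 = t3 + c
  Instruction 5: t5 = t4 + t2
Total instructions: 5

5


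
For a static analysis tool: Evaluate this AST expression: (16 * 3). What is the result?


Expression: (16 * 3)
Evaluating step by step:
  16 * 3 = 48
Result: 48

48


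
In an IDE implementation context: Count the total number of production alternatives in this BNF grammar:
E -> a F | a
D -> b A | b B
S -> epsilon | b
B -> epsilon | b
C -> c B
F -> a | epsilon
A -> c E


Counting alternatives per rule:
  E: 2 alternative(s)
  D: 2 alternative(s)
  S: 2 alternative(s)
  B: 2 alternative(s)
  C: 1 alternative(s)
  F: 2 alternative(s)
  A: 1 alternative(s)
Sum: 2 + 2 + 2 + 2 + 1 + 2 + 1 = 12

12


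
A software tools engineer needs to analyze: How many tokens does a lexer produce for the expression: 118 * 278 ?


Scanning '118 * 278'
Token 1: '118' -> integer_literal
Token 2: '*' -> operator
Token 3: '278' -> integer_literal
Total tokens: 3

3


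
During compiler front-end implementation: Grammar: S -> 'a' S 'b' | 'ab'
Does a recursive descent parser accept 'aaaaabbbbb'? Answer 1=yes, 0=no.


Grammar accepts strings of the form a^n b^n (n >= 1)
Word: 'aaaaabbbbb'
Counting: 5 a's and 5 b's
Check: 5 == 5? Yes
Derivation (S -> aSb applied 4 time(s), then S -> ab): S => aSb => aaSbb => aaaSbbb => aaaaSbbbb => aaaaabbbbb
Accepted

1


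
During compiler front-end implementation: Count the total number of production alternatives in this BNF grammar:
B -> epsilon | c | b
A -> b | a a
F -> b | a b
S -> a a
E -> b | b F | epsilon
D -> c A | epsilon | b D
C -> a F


Counting alternatives per rule:
  B: 3 alternative(s)
  A: 2 alternative(s)
  F: 2 alternative(s)
  S: 1 alternative(s)
  E: 3 alternative(s)
  D: 3 alternative(s)
  C: 1 alternative(s)
Sum: 3 + 2 + 2 + 1 + 3 + 3 + 1 = 15

15


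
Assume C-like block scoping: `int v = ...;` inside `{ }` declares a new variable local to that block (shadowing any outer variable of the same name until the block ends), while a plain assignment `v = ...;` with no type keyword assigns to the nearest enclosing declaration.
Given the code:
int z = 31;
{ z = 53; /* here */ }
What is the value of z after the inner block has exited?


Analyzing scoping rules:
Outer scope: declares z = 31
Inner block: 'z = 53;' has no type keyword, so it is an assignment to the outer z (no shadowing)
The assignment changed the outer variable itself, so the new value persists after the block -> 53
Result: 53

53


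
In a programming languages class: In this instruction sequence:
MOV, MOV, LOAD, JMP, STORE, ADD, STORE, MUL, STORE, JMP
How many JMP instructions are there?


Scanning instruction sequence for JMP:
  Position 1: MOV
  Position 2: MOV
  Position 3: LOAD
  Position 4: JMP <- MATCH
  Position 5: STORE
  Position 6: ADD
  Position 7: STORE
  Position 8: MUL
  Position 9: STORE
  Position 10: JMP <- MATCH
Matches at positions: [4, 10]
Total JMP count: 2

2


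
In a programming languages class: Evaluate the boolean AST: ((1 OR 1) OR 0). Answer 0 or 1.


Step 1: Evaluate inner node
  1 OR 1 = 1
Step 2: Evaluate root node
  1 OR 0 = 1

1


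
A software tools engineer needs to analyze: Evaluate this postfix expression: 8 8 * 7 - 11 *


Processing tokens left to right:
Push 8, Push 8
Pop 8 and 8, compute 8 * 8 = 64, push 64
Push 7
Pop 64 and 7, compute 64 - 7 = 57, push 57
Push 11
Pop 57 and 11, compute 57 * 11 = 627, push 627
Stack result: 627

627


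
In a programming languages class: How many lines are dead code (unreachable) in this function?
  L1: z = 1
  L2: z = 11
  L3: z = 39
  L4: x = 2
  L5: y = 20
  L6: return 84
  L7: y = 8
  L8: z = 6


Analyzing control flow:
  L1: reachable (before return)
  L2: reachable (before return)
  L3: reachable (before return)
  L4: reachable (before return)
  L5: reachable (before return)
  L6: reachable (return statement)
  L7: DEAD (after return at L6)
  L8: DEAD (after return at L6)
Return at L6, total lines = 8
Dead lines: L7 through L8
Count: 2

2


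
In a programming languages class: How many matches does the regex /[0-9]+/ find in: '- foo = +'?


Pattern: /[0-9]+/ (int literals)
Input: '- foo = +'
Scanning for matches:
Total matches: 0

0


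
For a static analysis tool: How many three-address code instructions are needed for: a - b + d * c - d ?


Expression: a - b + d * c - d
Generating three-address code (respecting * over +/- precedence):
  Instruction 1: t1 = d * c
  Instruction 2: t2 = a - b
  Instruction 3: t3 = t2 + t1
  Instruction 4: t4 = t3 - d
Total instructions: 4

4


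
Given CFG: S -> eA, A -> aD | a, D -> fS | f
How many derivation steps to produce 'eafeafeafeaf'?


Grammar: S -> eA, A -> aD | a, D -> fS | f
Deriving 'eafeafeafeaf':
Step 1: S -> eA => eA
Step 2: A -> aD => eaD
Step 3: D -> fS => eafS
Step 4: S -> eA => eafeA
Step 5: A -> aD => eafeaD
Step 6: D -> fS => eafeafS
Step 7: S -> eA => eafeafeA
Step 8: A -> aD => eafeafeaD
Step 9: D -> fS => eafeafeafS
Step 10: S -> eA => eafeafeafeA
Step 11: A -> aD => eafeafeafeaD
Step 12: D -> f => eafeafeafeaf
Total derivation steps: 12

12


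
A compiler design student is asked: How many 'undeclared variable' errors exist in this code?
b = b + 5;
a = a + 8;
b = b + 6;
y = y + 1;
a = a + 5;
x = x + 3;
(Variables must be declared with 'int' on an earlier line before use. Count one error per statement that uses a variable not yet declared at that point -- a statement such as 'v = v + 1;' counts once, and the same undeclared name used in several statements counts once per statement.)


Scanning code line by line:
  Line 1: use 'b' -> ERROR (undeclared)
  Line 2: use 'a' -> ERROR (undeclared)
  Line 3: use 'b' -> ERROR (undeclared)
  Line 4: use 'y' -> ERROR (undeclared)
  Line 5: use 'a' -> ERROR (undeclared)
  Line 6: use 'x' -> ERROR (undeclared)
Total undeclared variable errors: 6

6


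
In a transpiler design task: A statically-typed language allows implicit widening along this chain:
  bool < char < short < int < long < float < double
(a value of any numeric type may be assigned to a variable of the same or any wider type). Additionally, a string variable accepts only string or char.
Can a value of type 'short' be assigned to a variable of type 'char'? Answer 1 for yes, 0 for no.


Target variable type: char
Source value type: short
Numeric ranks: short=2, char=1
Widening allowed iff rank(source) <= rank(target): 2 <= 1? No
Result: 0

0


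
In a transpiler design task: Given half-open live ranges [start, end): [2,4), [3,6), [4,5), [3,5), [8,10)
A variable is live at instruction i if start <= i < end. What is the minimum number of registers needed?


Live ranges:
  Var0: [2, 4)
  Var1: [3, 6)
  Var2: [4, 5)
  Var3: [3, 5)
  Var4: [8, 10)
Sweep-line events (position, delta, active):
  pos=2 start -> active=1
  pos=3 start -> active=2
  pos=3 start -> active=3
  pos=4 end -> active=2
  pos=4 start -> active=3
  pos=5 end -> active=2
  pos=5 end -> active=1
  pos=6 end -> active=0
  pos=8 start -> active=1
  pos=10 end -> active=0
Maximum simultaneous active: 3
Minimum registers needed: 3

3


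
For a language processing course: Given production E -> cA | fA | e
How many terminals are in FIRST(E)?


Production: E -> cA | fA | e
Examining each alternative for leading terminals:
  E -> cA : first terminal = 'c'
  E -> fA : first terminal = 'f'
  E -> e : first terminal = 'e'
FIRST(E) = {c, e, f}
Count: 3

3


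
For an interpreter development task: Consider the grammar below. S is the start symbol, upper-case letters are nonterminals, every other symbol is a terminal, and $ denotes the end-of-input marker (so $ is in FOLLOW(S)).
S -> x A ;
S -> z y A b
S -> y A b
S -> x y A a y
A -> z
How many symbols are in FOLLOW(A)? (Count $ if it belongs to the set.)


S is the start symbol and does not occur in any rule body, so FOLLOW(S) = {$}.
Examining every occurrence of A in a rule body:
  S -> x A ; : A is followed by terminal ';' -> add ';'
  S -> z y A b : A is followed by terminal 'b' -> add 'b'
  S -> y A b : A is followed by terminal 'b' -> add 'b' (already in the set)
  S -> x y A a y : A is followed by terminal 'a' -> add 'a'
  A -> z : A does not occur in the body -> contributes nothing
FOLLOW(A) = {;, a, b}
Count: 3

3


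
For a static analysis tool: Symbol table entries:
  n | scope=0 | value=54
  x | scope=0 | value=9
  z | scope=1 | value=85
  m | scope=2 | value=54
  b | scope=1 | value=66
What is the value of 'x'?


Searching symbol table for 'x':
  n | scope=0 | value=54
  x | scope=0 | value=9 <- MATCH
  z | scope=1 | value=85
  m | scope=2 | value=54
  b | scope=1 | value=66
Found 'x' at scope 0 with value 9

9


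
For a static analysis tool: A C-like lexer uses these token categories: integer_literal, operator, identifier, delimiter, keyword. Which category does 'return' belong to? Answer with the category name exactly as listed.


Token: 'return'
Checking categories:
  identifier: no
  integer_literal: no
  operator: no
  keyword: YES
  delimiter: no
Category: keyword

keyword


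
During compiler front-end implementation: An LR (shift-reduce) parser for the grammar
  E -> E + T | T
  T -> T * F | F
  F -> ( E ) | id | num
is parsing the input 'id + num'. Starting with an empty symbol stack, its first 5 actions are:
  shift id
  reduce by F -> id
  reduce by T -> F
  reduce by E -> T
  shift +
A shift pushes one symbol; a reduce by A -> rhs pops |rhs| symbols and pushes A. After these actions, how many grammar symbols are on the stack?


Tracking the symbol stack through each action:
  Action 1: shift 'id' : push -> stack = [id] (size 1)
  Action 2: reduce by F -> id : pop 1, push F -> stack = [F] (size 1)
  Action 3: reduce by T -> F : pop 1, push T -> stack = [T] (size 1)
  Action 4: reduce by E -> T : pop 1, push E -> stack = [E] (size 1)
  Action 5: shift '+' : push -> stack = [E, +] (size 2)
Final stack size: 2

2


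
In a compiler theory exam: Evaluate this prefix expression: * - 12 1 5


Parsing prefix expression: * - 12 1 5
Step 1: Innermost operation '- 12 1'
  12 - 1 = 11
Step 2: Outer operation '* [11] 5'
  11 * 5 = 55

55


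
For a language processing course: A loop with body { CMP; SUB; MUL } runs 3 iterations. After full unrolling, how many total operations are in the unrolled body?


Loop body operations: CMP, SUB, MUL (3 ops per iteration)
Unrolling 3 iterations:
  Iteration 1: CMP, SUB, MUL (3 ops)
  Iteration 2: CMP, SUB, MUL (3 ops)
  Iteration 3: CMP, SUB, MUL (3 ops)
Total: 3 iterations * 3 ops/iter = 9 operations

9


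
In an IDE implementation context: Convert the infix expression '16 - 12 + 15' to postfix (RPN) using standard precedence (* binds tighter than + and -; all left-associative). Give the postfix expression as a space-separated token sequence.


Applying the shunting-yard algorithm:
  Operand 16 -> output
  Push '-' onto operator stack -> op-stack: [-]
  Operand 12 -> output
  See '+' (prec 1); top '-' (prec 1) >= it -> pop '-' to output
  Push '+' onto operator stack -> op-stack: [+]
  Operand 15 -> output
  End of input: pop '+' to output
Postfix result: 16 12 - 15 +

16 12 - 15 +


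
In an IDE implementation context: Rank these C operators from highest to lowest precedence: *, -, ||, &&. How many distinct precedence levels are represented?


Looking up precedence for each operator:
  * -> precedence 6
  - -> precedence 5
  || -> precedence 1
  && -> precedence 2
Sorted highest to lowest: *, -, &&, ||
Distinct precedence values: [6, 5, 2, 1]
Number of distinct levels: 4

4


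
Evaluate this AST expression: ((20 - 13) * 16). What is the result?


Expression: ((20 - 13) * 16)
Evaluating step by step:
  20 - 13 = 7
  7 * 16 = 112
Result: 112

112


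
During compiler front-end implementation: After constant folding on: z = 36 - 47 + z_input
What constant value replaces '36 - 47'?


Identifying constant sub-expression:
  Original: z = 36 - 47 + z_input
  36 and 47 are both compile-time constants
  Evaluating: 36 - 47 = -11
  After folding: z = -11 + z_input

-11


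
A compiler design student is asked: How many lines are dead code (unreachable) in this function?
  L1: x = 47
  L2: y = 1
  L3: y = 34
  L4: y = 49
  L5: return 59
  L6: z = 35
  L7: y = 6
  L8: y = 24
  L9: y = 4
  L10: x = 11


Analyzing control flow:
  L1: reachable (before return)
  L2: reachable (before return)
  L3: reachable (before return)
  L4: reachable (before return)
  L5: reachable (return statement)
  L6: DEAD (after return at L5)
  L7: DEAD (after return at L5)
  L8: DEAD (after return at L5)
  L9: DEAD (after return at L5)
  L10: DEAD (after return at L5)
Return at L5, total lines = 10
Dead lines: L6 through L10
Count: 5

5


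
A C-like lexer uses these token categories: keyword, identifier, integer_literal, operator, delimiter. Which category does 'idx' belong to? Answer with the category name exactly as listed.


Token: 'idx'
Checking categories:
  identifier: YES
  integer_literal: no
  operator: no
  keyword: no
  delimiter: no
Category: identifier

identifier


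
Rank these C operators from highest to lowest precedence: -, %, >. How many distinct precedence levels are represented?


Looking up precedence for each operator:
  - -> precedence 5
  % -> precedence 6
  > -> precedence 4
Sorted highest to lowest: %, -, >
Distinct precedence values: [6, 5, 4]
Number of distinct levels: 3

3


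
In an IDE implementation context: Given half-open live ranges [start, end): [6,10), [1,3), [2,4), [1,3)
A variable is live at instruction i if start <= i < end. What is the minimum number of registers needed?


Live ranges:
  Var0: [6, 10)
  Var1: [1, 3)
  Var2: [2, 4)
  Var3: [1, 3)
Sweep-line events (position, delta, active):
  pos=1 start -> active=1
  pos=1 start -> active=2
  pos=2 start -> active=3
  pos=3 end -> active=2
  pos=3 end -> active=1
  pos=4 end -> active=0
  pos=6 start -> active=1
  pos=10 end -> active=0
Maximum simultaneous active: 3
Minimum registers needed: 3

3


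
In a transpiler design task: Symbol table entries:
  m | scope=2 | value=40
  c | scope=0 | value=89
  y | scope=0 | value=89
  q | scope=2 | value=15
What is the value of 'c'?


Searching symbol table for 'c':
  m | scope=2 | value=40
  c | scope=0 | value=89 <- MATCH
  y | scope=0 | value=89
  q | scope=2 | value=15
Found 'c' at scope 0 with value 89

89


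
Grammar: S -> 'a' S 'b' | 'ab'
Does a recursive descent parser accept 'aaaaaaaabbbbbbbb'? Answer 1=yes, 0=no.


Grammar accepts strings of the form a^n b^n (n >= 1)
Word: 'aaaaaaaabbbbbbbb'
Counting: 8 a's and 8 b's
Check: 8 == 8? Yes
Derivation (S -> aSb applied 7 time(s), then S -> ab): S => aSb => aaSbb => aaaSbbb => aaaaSbbbb => aaaaaSbbbbb => aaaaaaSbbbbbb => aaaaaaaSbbbbbbb => aaaaaaaabbbbbbbb
Accepted

1


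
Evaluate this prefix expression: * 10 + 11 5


Parsing prefix expression: * 10 + 11 5
Step 1: Innermost operation '+ 11 5'
  11 + 5 = 16
Step 2: Outer operation '* 10 [16]'
  10 * 16 = 160

160


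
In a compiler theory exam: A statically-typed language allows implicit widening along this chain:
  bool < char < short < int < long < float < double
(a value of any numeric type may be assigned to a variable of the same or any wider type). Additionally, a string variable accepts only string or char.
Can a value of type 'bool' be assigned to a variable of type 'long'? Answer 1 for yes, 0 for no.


Target variable type: long
Source value type: bool
Numeric ranks: bool=0, long=4
Widening allowed iff rank(source) <= rank(target): 0 <= 4? Yes
Result: 1

1


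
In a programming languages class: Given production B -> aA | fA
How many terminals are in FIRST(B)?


Production: B -> aA | fA
Examining each alternative for leading terminals:
  B -> aA : first terminal = 'a'
  B -> fA : first terminal = 'f'
FIRST(B) = {a, f}
Count: 2

2


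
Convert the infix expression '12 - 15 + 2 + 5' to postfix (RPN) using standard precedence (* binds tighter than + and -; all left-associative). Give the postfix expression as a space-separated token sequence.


Applying the shunting-yard algorithm:
  Operand 12 -> output
  Push '-' onto operator stack -> op-stack: [-]
  Operand 15 -> output
  See '+' (prec 1); top '-' (prec 1) >= it -> pop '-' to output
  Push '+' onto operator stack -> op-stack: [+]
  Operand 2 -> output
  See '+' (prec 1); top '+' (prec 1) >= it -> pop '+' to output
  Push '+' onto operator stack -> op-stack: [+]
  Operand 5 -> output
  End of input: pop '+' to output
Postfix result: 12 15 - 2 + 5 +

12 15 - 2 + 5 +


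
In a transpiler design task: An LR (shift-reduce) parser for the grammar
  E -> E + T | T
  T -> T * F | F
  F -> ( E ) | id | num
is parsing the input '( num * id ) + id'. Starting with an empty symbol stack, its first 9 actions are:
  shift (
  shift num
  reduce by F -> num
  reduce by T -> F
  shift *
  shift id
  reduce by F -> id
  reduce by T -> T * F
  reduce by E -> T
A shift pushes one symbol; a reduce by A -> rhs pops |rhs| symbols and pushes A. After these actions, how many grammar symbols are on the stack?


Tracking the symbol stack through each action:
  Action 1: shift '(' : push -> stack = [(] (size 1)
  Action 2: shift 'num' : push -> stack = [(, num] (size 2)
  Action 3: reduce by F -> num : pop 1, push F -> stack = [(, F] (size 2)
  Action 4: reduce by T -> F : pop 1, push T -> stack = [(, T] (size 2)
  Action 5: shift '*' : push -> stack = [(, T, *] (size 3)
  Action 6: shift 'id' : push -> stack = [(, T, *, id] (size 4)
  Action 7: reduce by F -> id : pop 1, push F -> stack = [(, T, *, F] (size 4)
  Action 8: reduce by T -> T * F : pop 3, push T -> stack = [(, T] (size 2)
  Action 9: reduce by E -> T : pop 1, push E -> stack = [(, E] (size 2)
Final stack size: 2

2


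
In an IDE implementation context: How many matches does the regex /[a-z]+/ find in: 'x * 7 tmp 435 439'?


Pattern: /[a-z]+/ (identifiers)
Input: 'x * 7 tmp 435 439'
Scanning for matches:
  Match 1: 'x'
  Match 2: 'tmp'
Total matches: 2

2


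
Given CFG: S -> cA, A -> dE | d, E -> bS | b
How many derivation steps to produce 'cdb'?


Grammar: S -> cA, A -> dE | d, E -> bS | b
Deriving 'cdb':
Step 1: S -> cA => cA
Step 2: A -> dE => cdE
Step 3: E -> b => cdb
Total derivation steps: 3

3


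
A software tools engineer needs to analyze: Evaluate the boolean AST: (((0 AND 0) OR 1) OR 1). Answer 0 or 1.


Step 1: Evaluate inner node
  0 AND 0 = 0
Step 2: Evaluate next node
  0 OR 1 = 1
Step 3: Evaluate root node
  1 OR 1 = 1

1


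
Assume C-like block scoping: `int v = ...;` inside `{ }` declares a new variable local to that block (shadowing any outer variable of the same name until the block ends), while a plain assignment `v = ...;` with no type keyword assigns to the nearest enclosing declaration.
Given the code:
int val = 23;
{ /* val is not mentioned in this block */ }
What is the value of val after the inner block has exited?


Analyzing scoping rules:
Outer scope: declares val = 23
Inner block: val is neither redeclared nor assigned -> unchanged
After the block -> 23
Result: 23

23


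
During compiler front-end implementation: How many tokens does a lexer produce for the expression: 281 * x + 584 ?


Scanning '281 * x + 584'
Token 1: '281' -> integer_literal
Token 2: '*' -> operator
Token 3: 'x' -> identifier
Token 4: '+' -> operator
Token 5: '584' -> integer_literal
Total tokens: 5

5


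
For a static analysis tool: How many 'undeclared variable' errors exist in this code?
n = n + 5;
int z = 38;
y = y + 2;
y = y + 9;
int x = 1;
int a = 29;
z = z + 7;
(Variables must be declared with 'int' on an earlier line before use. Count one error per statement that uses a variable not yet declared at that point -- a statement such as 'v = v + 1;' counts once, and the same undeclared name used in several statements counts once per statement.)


Scanning code line by line:
  Line 1: use 'n' -> ERROR (undeclared)
  Line 2: declare 'z' -> declared = ['z']
  Line 3: use 'y' -> ERROR (undeclared)
  Line 4: use 'y' -> ERROR (undeclared)
  Line 5: declare 'x' -> declared = ['x', 'z']
  Line 6: declare 'a' -> declared = ['a', 'x', 'z']
  Line 7: use 'z' -> OK (declared)
Total undeclared variable errors: 3

3


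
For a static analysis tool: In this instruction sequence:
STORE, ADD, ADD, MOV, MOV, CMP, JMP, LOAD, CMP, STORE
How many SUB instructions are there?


Scanning instruction sequence for SUB:
  Position 1: STORE
  Position 2: ADD
  Position 3: ADD
  Position 4: MOV
  Position 5: MOV
  Position 6: CMP
  Position 7: JMP
  Position 8: LOAD
  Position 9: CMP
  Position 10: STORE
Matches at positions: []
Total SUB count: 0

0


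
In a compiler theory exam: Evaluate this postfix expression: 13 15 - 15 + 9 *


Processing tokens left to right:
Push 13, Push 15
Pop 13 and 15, compute 13 - 15 = -2, push -2
Push 15
Pop -2 and 15, compute -2 + 15 = 13, push 13
Push 9
Pop 13 and 9, compute 13 * 9 = 117, push 117
Stack result: 117

117


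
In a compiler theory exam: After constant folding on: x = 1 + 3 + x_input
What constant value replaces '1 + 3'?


Identifying constant sub-expression:
  Original: x = 1 + 3 + x_input
  1 and 3 are both compile-time constants
  Evaluating: 1 + 3 = 4
  After folding: x = 4 + x_input

4


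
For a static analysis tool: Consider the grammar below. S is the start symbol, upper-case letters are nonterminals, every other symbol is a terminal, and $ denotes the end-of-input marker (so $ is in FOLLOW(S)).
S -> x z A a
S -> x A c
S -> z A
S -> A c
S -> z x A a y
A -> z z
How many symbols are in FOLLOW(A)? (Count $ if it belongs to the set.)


S is the start symbol and does not occur in any rule body, so FOLLOW(S) = {$}.
Examining every occurrence of A in a rule body:
  S -> x z A a : A is followed by terminal 'a' -> add 'a'
  S -> x A c : A is followed by terminal 'c' -> add 'c'
  S -> z A : A is at the right end -> add FOLLOW(S) = {$}
  S -> A c : A is followed by terminal 'c' -> add 'c' (already in the set)
  S -> z x A a y : A is followed by terminal 'a' -> add 'a' (already in the set)
  A -> z z : A does not occur in the body -> contributes nothing
FOLLOW(A) = {a, c, $}
Count: 3

3


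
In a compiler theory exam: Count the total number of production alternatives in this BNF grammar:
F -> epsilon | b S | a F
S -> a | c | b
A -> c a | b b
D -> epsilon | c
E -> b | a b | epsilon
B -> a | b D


Counting alternatives per rule:
  F: 3 alternative(s)
  S: 3 alternative(s)
  A: 2 alternative(s)
  D: 2 alternative(s)
  E: 3 alternative(s)
  B: 2 alternative(s)
Sum: 3 + 3 + 2 + 2 + 3 + 2 = 15

15


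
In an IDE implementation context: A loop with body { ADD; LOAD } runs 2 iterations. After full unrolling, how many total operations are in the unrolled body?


Loop body operations: ADD, LOAD (2 ops per iteration)
Unrolling 2 iterations:
  Iteration 1: ADD, LOAD (2 ops)
  Iteration 2: ADD, LOAD (2 ops)
Total: 2 iterations * 2 ops/iter = 4 operations

4


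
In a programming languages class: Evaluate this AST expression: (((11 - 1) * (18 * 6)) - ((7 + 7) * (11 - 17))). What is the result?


Expression: (((11 - 1) * (18 * 6)) - ((7 + 7) * (11 - 17)))
Evaluating step by step:
  11 - 1 = 10
  18 * 6 = 108
  10 * 108 = 1080
  7 + 7 = 14
  11 - 17 = -6
  14 * -6 = -84
  1080 - -84 = 1164
Result: 1164

1164


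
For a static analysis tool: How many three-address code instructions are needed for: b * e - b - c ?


Expression: b * e - b - c
Generating three-address code (respecting * over +/- precedence):
  Instruction 1: t1 = b * e
  Instruction 2: t2 = t1 - b
  Instruction 3: t3 = t2 - c
Total instructions: 3

3
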